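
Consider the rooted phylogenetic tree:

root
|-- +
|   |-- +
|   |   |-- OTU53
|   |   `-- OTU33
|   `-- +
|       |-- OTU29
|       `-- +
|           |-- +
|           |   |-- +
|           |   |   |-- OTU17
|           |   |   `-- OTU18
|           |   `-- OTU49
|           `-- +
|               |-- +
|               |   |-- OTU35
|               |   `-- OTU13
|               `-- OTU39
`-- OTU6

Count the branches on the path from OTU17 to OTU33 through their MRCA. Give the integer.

7

The MRCA of OTU17 and OTU33 is the node subtending ((OTU53,OTU33),(OTU29,(((OTU17,OTU18),OTU49),((OTU35,OTU13),OTU39)))).
From OTU17 up to that node: 5 branches. From OTU33 up to the same node: 2 branches. Total: 5 + 2 = 7.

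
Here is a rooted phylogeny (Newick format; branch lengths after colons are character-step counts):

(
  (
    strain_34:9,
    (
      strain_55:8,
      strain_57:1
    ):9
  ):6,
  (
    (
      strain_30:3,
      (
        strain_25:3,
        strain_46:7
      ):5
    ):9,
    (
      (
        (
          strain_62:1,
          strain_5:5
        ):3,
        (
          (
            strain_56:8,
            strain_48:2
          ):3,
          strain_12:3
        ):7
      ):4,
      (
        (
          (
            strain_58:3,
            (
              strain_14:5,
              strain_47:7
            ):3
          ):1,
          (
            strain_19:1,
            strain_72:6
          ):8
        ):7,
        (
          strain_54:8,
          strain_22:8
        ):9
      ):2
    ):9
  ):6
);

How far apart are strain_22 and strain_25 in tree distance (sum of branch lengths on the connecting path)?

The path runs strain_22 → … → MRCA → … → strain_25; the MRCA is the node subtending ((strain_30,(strain_25,strain_46)),(((strain_62,strain_5),((strain_56,strain_48),strain_12)),(((strain_58,(strain_14,strain_47)),(strain_19,strain_72)),(strain_54,strain_22)))).
Branch lengths along that path: 8 + 9 + 2 + 9 + 9 + 5 + 3 = 45.

45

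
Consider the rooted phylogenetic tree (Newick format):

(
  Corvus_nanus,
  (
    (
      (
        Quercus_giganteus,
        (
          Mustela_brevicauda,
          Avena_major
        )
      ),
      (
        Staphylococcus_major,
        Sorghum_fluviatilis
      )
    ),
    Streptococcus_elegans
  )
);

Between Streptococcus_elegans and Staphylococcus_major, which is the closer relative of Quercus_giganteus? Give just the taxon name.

The MRCA of Quercus_giganteus and Staphylococcus_major subtends ((Quercus_giganteus,(Mustela_brevicauda,Avena_major)),(Staphylococcus_major,Sorghum_fluviatilis)) (5 taxa).
The MRCA of Quercus_giganteus and Streptococcus_elegans subtends (((Quercus_giganteus,(Mustela_brevicauda,Avena_major)),(Staphylococcus_major,Sorghum_fluviatilis)),Streptococcus_elegans) (6 taxa).
The first is nested inside the second, so Quercus_giganteus shares a more recent common ancestor with Staphylococcus_major.

Staphylococcus_major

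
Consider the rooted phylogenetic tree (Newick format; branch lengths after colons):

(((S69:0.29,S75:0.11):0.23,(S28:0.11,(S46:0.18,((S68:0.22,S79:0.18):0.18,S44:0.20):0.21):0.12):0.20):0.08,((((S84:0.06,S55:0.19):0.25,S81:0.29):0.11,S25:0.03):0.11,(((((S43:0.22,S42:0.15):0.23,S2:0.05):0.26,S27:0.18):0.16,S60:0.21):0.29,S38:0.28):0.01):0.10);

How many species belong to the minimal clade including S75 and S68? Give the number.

The MRCA of S75 and S68 is the node subtending ((S69,S75),(S28,(S46,((S68,S79),S44)))).
That clade contains 7 terminal taxa: S28, S44, S46, S68, S69, S75, S79.

7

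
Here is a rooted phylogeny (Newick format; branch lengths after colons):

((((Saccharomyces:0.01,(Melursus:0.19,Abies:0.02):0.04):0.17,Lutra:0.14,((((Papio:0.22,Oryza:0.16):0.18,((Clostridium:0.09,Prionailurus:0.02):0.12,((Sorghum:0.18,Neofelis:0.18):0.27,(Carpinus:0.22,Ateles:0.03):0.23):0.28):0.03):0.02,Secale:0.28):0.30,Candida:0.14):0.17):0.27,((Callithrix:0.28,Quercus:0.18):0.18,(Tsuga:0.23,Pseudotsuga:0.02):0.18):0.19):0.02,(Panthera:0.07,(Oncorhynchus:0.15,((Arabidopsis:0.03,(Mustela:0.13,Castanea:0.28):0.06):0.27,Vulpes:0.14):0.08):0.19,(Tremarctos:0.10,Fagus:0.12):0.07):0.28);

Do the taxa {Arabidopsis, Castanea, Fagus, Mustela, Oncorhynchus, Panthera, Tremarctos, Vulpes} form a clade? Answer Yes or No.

The most recent common ancestor of these taxa subtends (Panthera,(Oncorhynchus,((Arabidopsis,(Mustela,Castanea)),Vulpes)),(Tremarctos,Fagus)).
That clade has exactly 8 tips — every listed taxon and nothing else — so the group is monophyletic.

Yes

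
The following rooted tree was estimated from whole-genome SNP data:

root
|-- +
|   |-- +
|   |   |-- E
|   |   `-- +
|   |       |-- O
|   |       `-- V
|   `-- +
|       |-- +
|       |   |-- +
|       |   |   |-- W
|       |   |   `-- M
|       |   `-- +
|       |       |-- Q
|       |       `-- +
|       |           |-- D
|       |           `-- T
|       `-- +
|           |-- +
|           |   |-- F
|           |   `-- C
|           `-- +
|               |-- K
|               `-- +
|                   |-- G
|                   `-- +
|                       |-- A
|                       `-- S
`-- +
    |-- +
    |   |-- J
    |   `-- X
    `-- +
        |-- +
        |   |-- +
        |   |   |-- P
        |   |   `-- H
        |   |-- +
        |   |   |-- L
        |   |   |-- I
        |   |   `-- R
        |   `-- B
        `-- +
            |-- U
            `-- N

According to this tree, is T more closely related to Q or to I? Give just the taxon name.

Q

The MRCA of T and Q subtends (Q,(D,T)) (3 taxa).
The MRCA of T and I is the root, subtending the entire tree (24 taxa).
The first is nested inside the second, so T shares a more recent common ancestor with Q.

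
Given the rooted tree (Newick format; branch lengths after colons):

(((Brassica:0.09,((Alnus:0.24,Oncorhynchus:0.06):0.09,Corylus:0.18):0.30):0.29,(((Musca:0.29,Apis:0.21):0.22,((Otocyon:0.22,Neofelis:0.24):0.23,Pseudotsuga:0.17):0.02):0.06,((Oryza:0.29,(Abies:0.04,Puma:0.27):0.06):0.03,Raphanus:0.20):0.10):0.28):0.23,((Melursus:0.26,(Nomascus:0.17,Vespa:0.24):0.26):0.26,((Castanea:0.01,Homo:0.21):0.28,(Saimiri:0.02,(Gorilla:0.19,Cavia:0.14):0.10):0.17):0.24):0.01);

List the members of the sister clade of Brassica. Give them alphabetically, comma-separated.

Brassica attaches to the tree at the node subtending (Brassica,((Alnus,Oncorhynchus),Corylus)).
The other lineage descending from that same node — the sister group — is ((Alnus,Oncorhynchus),Corylus); its 3 tips in alphabetical order are the answer.

Alnus, Corylus, Oncorhynchus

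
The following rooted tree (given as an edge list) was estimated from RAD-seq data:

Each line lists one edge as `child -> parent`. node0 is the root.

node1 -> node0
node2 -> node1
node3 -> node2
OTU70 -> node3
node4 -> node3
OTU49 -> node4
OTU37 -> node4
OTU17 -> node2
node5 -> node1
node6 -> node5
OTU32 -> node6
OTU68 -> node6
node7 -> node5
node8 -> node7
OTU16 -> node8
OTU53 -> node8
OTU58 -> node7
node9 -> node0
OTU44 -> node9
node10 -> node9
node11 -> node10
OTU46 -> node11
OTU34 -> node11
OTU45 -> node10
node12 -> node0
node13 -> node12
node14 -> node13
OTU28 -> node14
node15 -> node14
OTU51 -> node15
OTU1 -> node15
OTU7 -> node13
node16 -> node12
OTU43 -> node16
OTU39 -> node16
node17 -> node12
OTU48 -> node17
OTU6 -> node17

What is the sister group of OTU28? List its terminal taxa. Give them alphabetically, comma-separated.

OTU1, OTU51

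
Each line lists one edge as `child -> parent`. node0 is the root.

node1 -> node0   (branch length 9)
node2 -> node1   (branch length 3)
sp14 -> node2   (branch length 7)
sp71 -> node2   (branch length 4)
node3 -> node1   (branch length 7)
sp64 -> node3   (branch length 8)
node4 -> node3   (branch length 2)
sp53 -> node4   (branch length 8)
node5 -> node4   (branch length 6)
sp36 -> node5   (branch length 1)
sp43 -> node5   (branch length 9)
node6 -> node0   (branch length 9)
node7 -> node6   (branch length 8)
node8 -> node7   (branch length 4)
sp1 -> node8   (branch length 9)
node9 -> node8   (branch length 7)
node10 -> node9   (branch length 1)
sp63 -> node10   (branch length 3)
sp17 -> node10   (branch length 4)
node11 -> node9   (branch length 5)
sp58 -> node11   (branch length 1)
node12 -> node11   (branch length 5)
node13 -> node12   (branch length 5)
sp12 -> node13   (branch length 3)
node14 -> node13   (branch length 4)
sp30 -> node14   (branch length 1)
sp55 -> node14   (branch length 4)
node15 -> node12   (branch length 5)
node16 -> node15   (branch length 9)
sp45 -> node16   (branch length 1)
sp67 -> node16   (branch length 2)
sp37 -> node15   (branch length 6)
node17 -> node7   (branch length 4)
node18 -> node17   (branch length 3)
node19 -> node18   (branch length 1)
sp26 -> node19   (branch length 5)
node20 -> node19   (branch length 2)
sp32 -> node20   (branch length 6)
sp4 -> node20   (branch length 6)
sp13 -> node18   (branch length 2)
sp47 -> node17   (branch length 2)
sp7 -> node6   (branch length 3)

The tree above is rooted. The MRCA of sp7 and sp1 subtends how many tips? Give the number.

The MRCA of sp7 and sp1 is the node subtending (((sp1,((sp63,sp17),(sp58,((sp12,(sp30,sp55)),((sp45,sp67),sp37))))),(((sp26,(sp32,sp4)),sp13),sp47)),sp7).
That clade contains 16 terminal taxa: sp1, sp12, sp13, sp17, sp26, sp30, sp32, sp37, sp4, sp45, sp47, sp55, sp58, sp63, sp67, sp7.

16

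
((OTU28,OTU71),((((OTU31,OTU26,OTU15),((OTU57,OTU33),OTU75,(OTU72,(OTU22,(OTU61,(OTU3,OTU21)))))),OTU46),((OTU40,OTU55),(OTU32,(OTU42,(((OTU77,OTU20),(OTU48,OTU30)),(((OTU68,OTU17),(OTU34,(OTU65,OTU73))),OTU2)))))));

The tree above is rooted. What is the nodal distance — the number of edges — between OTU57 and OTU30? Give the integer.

12

The MRCA of OTU57 and OTU30 is the node subtending ((((OTU31,OTU26,OTU15),((OTU57,OTU33),OTU75,(OTU72,(OTU22,(OTU61,(OTU3,OTU21)))))),OTU46),((OTU40,OTU55),(OTU32,(OTU42,(((OTU77,OTU20),(OTU48,OTU30)),(((OTU68,OTU17),(OTU34,(OTU65,OTU73))),OTU2)))))).
From OTU57 up to that node: 5 branches. From OTU30 up to the same node: 7 branches. Total: 5 + 7 = 12.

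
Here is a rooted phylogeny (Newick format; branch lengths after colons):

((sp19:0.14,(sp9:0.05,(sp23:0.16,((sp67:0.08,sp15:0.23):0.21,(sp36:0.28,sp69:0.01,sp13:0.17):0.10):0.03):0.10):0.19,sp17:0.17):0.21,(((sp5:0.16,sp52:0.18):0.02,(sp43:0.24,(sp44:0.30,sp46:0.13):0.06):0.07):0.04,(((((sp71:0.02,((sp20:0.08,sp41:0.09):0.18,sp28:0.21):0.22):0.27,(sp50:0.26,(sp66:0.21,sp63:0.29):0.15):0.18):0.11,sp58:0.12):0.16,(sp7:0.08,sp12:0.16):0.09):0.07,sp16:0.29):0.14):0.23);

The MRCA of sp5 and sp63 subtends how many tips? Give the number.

The MRCA of sp5 and sp63 is the node subtending (((sp5,sp52),(sp43,(sp44,sp46))),(((((sp71,((sp20,sp41),sp28)),(sp50,(sp66,sp63))),sp58),(sp7,sp12)),sp16)).
That clade contains 16 terminal taxa: sp12, sp16, sp20, sp28, sp41, sp43, sp44, sp46, sp5, sp50, sp52, sp58, sp63, sp66, sp7, sp71.

16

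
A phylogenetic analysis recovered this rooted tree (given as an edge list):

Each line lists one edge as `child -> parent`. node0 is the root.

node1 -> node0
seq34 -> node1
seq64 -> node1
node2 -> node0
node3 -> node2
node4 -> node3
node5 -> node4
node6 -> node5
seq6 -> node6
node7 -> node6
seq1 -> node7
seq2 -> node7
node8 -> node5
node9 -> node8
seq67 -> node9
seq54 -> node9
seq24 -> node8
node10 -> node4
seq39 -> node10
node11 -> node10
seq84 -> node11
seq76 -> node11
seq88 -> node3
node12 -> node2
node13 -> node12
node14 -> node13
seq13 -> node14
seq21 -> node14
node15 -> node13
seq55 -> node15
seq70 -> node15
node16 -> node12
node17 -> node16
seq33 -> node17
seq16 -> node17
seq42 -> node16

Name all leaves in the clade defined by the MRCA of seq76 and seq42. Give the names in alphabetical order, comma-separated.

Tracing seq76: it sits inside (seq84,seq76).
Tracing seq42: it sits inside ((seq33,seq16),seq42).
The smallest clade enclosing both is (((((seq6,(seq1,seq2)),((seq67,seq54),seq24)),(seq39,(seq84,seq76))),seq88),(((seq13,seq21),(seq55,seq70)),((seq33,seq16),seq42))); the answer is its 17 terminal taxa in alphabetical order.

seq1, seq13, seq16, seq2, seq21, seq24, seq33, seq39, seq42, seq54, seq55, seq6, seq67, seq70, seq76, seq84, seq88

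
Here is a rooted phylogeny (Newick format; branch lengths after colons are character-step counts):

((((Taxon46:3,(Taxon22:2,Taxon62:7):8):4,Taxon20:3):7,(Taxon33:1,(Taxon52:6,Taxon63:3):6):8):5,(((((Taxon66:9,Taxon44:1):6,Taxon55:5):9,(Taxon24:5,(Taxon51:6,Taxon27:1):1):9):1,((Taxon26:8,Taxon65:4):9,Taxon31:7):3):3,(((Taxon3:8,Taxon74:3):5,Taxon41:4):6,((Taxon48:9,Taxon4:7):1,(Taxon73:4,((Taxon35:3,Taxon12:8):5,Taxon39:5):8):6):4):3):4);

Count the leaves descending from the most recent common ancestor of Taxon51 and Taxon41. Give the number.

18

The MRCA of Taxon51 and Taxon41 is the node subtending (((((Taxon66,Taxon44),Taxon55),(Taxon24,(Taxon51,Taxon27))),((Taxon26,Taxon65),Taxon31)),(((Taxon3,Taxon74),Taxon41),((Taxon48,Taxon4),(Taxon73,((Taxon35,Taxon12),Taxon39))))).
That clade contains 18 terminal taxa: Taxon12, Taxon24, Taxon26, Taxon27, Taxon3, Taxon31, Taxon35, Taxon39, Taxon4, Taxon41, Taxon44, Taxon48, Taxon51, Taxon55, Taxon65, Taxon66, Taxon73, Taxon74.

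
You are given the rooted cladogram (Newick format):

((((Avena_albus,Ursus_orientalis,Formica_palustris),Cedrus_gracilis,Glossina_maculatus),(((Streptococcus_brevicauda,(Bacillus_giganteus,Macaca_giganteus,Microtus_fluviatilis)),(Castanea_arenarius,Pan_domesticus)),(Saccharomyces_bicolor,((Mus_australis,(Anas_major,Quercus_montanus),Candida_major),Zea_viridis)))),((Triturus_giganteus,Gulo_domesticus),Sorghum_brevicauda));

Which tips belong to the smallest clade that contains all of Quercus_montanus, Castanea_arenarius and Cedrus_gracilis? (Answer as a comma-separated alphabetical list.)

Tracing Quercus_montanus: it sits inside (Anas_major,Quercus_montanus).
Tracing Castanea_arenarius: it sits inside (Castanea_arenarius,Pan_domesticus).
Tracing Cedrus_gracilis: it sits inside ((Avena_albus,Ursus_orientalis,Formica_palustris),Cedrus_gracilis,Glossina_maculatus).
The smallest clade enclosing all 3 is (((Avena_albus,Ursus_orientalis,Formica_palustris),Cedrus_gracilis,Glossina_maculatus),(((Streptococcus_brevicauda,(Bacillus_giganteus,Macaca_giganteus,Microtus_fluviatilis)),(Castanea_arenarius,Pan_domesticus)),(Saccharomyces_bicolor,((Mus_australis,(Anas_major,Quercus_montanus),Candida_major),Zea_viridis)))); the answer is its 17 terminal taxa in alphabetical order.

Anas_major, Avena_albus, Bacillus_giganteus, Candida_major, Castanea_arenarius, Cedrus_gracilis, Formica_palustris, Glossina_maculatus, Macaca_giganteus, Microtus_fluviatilis, Mus_australis, Pan_domesticus, Quercus_montanus, Saccharomyces_bicolor, Streptococcus_brevicauda, Ursus_orientalis, Zea_viridis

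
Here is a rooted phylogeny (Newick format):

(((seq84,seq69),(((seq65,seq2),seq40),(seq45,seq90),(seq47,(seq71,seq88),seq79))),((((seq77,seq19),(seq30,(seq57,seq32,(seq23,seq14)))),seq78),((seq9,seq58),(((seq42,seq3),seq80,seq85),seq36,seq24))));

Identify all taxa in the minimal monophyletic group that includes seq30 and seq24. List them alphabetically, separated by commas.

seq14, seq19, seq23, seq24, seq3, seq30, seq32, seq36, seq42, seq57, seq58, seq77, seq78, seq80, seq85, seq9

Tracing seq30: it sits inside (seq30,(seq57,seq32,(seq23,seq14))).
Tracing seq24: it sits inside (((seq42,seq3),seq80,seq85),seq36,seq24).
The smallest clade enclosing both is ((((seq77,seq19),(seq30,(seq57,seq32,(seq23,seq14)))),seq78),((seq9,seq58),(((seq42,seq3),seq80,seq85),seq36,seq24))); the answer is its 16 terminal taxa in alphabetical order.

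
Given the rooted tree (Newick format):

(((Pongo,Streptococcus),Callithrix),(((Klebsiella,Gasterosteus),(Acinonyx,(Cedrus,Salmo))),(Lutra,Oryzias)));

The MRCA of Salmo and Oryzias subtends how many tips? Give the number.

7

The MRCA of Salmo and Oryzias is the node subtending (((Klebsiella,Gasterosteus),(Acinonyx,(Cedrus,Salmo))),(Lutra,Oryzias)).
That clade contains 7 terminal taxa: Acinonyx, Cedrus, Gasterosteus, Klebsiella, Lutra, Oryzias, Salmo.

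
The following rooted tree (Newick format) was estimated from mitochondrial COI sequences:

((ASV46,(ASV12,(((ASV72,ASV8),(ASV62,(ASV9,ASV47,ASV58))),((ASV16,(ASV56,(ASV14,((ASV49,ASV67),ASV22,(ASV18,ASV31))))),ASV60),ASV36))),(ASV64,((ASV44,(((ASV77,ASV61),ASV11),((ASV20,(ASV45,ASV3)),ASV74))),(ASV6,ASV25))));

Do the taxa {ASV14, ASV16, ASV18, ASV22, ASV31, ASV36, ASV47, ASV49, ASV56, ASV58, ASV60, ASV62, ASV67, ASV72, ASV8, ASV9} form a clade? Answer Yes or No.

Yes

The most recent common ancestor of these taxa subtends (((ASV72,ASV8),(ASV62,(ASV9,ASV47,ASV58))),((ASV16,(ASV56,(ASV14,((ASV49,ASV67),ASV22,(ASV18,ASV31))))),ASV60),ASV36).
That clade has exactly 16 tips — every listed taxon and nothing else — so the group is monophyletic.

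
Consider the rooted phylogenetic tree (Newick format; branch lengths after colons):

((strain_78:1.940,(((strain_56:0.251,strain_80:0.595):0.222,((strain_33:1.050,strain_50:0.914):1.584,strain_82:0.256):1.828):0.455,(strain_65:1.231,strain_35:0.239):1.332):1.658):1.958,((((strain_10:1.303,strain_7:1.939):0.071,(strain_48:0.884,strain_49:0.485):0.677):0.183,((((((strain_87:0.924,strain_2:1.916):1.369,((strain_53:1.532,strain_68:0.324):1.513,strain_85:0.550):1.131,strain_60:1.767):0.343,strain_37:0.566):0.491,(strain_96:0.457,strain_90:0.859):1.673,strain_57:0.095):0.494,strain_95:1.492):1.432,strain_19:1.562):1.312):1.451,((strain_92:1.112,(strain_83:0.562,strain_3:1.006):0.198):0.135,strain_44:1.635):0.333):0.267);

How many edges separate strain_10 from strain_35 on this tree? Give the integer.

9

The MRCA of strain_10 and strain_35 is the root of the tree.
From strain_10 up to that node: 5 branches. From strain_35 up to the same node: 4 branches. Total: 5 + 4 = 9.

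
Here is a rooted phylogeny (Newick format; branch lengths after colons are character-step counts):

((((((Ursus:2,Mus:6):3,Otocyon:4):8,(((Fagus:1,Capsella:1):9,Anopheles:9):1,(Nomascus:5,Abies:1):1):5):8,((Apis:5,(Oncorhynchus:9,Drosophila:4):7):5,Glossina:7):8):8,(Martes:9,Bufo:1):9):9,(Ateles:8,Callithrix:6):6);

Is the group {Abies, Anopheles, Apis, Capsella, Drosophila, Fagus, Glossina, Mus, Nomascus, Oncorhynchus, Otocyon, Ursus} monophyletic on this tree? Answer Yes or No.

Yes

The most recent common ancestor of these taxa subtends ((((Ursus,Mus),Otocyon),(((Fagus,Capsella),Anopheles),(Nomascus,Abies))),((Apis,(Oncorhynchus,Drosophila)),Glossina)).
That clade has exactly 12 tips — every listed taxon and nothing else — so the group is monophyletic.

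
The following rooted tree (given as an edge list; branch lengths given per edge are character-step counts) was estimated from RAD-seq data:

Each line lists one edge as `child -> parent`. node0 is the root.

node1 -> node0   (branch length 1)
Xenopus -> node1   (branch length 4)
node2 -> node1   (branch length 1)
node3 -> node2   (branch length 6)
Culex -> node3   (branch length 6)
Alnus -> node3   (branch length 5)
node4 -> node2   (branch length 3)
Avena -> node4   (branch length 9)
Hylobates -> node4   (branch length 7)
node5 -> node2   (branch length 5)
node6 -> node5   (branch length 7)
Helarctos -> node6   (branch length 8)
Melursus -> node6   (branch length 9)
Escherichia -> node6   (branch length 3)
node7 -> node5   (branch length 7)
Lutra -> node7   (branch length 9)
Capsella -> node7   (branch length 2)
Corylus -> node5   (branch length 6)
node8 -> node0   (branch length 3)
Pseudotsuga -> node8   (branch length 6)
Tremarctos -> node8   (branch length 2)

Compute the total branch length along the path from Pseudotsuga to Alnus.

22

The path runs Pseudotsuga → … → MRCA → … → Alnus; the MRCA is the root of the tree.
Branch lengths along that path: 6 + 3 + 1 + 1 + 6 + 5 = 22.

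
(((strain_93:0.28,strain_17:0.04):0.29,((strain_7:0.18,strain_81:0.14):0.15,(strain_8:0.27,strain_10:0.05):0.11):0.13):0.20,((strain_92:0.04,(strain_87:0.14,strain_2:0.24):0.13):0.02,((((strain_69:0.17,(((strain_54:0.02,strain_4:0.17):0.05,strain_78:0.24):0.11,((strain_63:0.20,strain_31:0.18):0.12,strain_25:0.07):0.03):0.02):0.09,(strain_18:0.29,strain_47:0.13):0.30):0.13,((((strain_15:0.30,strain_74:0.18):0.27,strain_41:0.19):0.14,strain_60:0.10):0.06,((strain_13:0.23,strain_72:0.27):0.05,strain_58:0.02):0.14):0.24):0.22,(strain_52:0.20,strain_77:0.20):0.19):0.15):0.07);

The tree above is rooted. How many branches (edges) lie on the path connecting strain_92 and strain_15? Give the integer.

The MRCA of strain_92 and strain_15 is the node subtending ((strain_92,(strain_87,strain_2)),((((strain_69,(((strain_54,strain_4),strain_78),((strain_63,strain_31),strain_25))),(strain_18,strain_47)),((((strain_15,strain_74),strain_41),strain_60),((strain_13,strain_72),strain_58))),(strain_52,strain_77))).
From strain_92 up to that node: 2 branches. From strain_15 up to the same node: 7 branches. Total: 2 + 7 = 9.

9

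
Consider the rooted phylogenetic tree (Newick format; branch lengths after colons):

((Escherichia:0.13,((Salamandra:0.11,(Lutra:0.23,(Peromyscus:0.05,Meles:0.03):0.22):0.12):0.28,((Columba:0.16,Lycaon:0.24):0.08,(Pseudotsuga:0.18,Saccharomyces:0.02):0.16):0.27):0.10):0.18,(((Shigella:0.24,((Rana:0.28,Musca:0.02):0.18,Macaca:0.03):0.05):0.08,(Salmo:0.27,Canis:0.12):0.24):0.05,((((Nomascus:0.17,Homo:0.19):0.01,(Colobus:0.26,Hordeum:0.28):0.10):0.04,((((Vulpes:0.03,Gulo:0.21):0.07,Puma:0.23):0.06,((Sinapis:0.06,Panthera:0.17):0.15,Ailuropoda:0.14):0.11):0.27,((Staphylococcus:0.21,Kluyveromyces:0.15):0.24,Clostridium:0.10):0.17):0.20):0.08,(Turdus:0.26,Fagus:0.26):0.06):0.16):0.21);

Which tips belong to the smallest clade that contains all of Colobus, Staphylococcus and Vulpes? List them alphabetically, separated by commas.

Ailuropoda, Clostridium, Colobus, Gulo, Homo, Hordeum, Kluyveromyces, Nomascus, Panthera, Puma, Sinapis, Staphylococcus, Vulpes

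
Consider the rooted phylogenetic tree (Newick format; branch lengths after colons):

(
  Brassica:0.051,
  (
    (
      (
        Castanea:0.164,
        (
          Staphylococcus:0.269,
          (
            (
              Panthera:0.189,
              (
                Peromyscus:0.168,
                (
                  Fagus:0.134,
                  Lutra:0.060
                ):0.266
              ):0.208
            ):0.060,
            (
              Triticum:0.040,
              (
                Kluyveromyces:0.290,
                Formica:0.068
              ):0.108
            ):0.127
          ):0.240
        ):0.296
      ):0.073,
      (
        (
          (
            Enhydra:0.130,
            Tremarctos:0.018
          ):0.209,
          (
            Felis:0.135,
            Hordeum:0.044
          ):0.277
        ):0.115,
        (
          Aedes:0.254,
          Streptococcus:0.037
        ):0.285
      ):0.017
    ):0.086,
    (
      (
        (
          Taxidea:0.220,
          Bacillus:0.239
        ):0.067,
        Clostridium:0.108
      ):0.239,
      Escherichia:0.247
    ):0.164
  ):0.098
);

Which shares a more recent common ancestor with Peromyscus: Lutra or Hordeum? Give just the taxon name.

The MRCA of Peromyscus and Lutra subtends (Peromyscus,(Fagus,Lutra)) (3 taxa).
The MRCA of Peromyscus and Hordeum subtends ((Castanea,(Staphylococcus,((Panthera,(Peromyscus,(Fagus,Lutra))),(Triticum,(Kluyveromyces,Formica))))),(((Enhydra,Tremarctos),(Felis,Hordeum)),(Aedes,Streptococcus))) (15 taxa).
The first is nested inside the second, so Peromyscus shares a more recent common ancestor with Lutra.

Lutra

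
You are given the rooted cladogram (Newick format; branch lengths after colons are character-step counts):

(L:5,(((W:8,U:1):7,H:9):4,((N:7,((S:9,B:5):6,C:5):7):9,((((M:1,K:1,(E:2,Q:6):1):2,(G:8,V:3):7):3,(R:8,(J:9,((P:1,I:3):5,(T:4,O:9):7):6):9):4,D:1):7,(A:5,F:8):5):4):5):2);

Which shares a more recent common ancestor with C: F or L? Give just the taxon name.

The MRCA of C and F subtends ((N,((S,B),C)),((((M,K,(E,Q)),(G,V)),(R,(J,((P,I),(T,O)))),D),(A,F))) (19 taxa).
The MRCA of C and L is the root, subtending the entire tree (23 taxa).
The first is nested inside the second, so C shares a more recent common ancestor with F.

F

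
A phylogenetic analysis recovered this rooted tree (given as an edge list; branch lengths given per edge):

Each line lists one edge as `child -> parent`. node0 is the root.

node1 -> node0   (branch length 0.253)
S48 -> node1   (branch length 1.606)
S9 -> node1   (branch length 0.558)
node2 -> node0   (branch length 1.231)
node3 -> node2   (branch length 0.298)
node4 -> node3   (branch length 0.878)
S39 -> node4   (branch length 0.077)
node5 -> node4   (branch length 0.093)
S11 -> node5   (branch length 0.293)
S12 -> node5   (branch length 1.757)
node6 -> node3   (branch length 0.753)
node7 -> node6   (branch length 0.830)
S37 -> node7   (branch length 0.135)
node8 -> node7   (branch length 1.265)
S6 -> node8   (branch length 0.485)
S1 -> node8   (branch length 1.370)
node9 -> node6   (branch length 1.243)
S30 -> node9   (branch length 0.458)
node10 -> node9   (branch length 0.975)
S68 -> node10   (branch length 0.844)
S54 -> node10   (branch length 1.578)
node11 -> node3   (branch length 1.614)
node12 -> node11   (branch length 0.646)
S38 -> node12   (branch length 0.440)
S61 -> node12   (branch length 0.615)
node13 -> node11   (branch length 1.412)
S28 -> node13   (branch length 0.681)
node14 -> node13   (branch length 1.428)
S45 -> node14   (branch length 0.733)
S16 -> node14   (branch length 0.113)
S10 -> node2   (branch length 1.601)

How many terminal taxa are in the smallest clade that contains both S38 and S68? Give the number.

14

The MRCA of S38 and S68 is the node subtending ((S39,(S11,S12)),((S37,(S6,S1)),(S30,(S68,S54))),((S38,S61),(S28,(S45,S16)))).
That clade contains 14 terminal taxa: S1, S11, S12, S16, S28, S30, S37, S38, S39, S45, S54, S6, S61, S68.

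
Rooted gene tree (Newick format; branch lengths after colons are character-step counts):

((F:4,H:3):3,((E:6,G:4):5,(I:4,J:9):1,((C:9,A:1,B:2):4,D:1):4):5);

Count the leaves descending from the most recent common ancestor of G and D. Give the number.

8

The MRCA of G and D is the node subtending ((E,G),(I,J),((C,A,B),D)).
That clade contains 8 terminal taxa: A, B, C, D, E, G, I, J.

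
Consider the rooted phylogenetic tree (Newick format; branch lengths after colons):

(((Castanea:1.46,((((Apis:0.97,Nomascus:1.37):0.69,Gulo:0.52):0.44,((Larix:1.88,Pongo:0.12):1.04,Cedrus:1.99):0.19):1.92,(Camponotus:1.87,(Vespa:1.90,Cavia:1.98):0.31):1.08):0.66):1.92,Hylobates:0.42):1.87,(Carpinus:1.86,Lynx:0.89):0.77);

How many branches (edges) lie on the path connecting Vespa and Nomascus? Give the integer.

The MRCA of Vespa and Nomascus is the node subtending ((((Apis,Nomascus),Gulo),((Larix,Pongo),Cedrus)),(Camponotus,(Vespa,Cavia))).
From Vespa up to that node: 3 branches. From Nomascus up to the same node: 4 branches. Total: 3 + 4 = 7.

7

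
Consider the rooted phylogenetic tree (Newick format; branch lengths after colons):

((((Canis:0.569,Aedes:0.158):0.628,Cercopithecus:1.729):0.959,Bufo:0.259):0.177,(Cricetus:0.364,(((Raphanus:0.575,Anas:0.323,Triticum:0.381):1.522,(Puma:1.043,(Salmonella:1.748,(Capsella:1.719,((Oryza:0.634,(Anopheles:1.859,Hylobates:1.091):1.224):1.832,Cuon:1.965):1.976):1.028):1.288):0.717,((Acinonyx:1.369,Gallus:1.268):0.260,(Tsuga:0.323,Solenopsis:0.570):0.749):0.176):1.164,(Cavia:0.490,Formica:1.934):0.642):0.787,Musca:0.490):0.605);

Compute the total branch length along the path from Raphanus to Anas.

The path runs Raphanus → … → MRCA → … → Anas; the MRCA is the node subtending (Raphanus,Anas,Triticum).
Branch lengths along that path: 0.575 + 0.323 = 0.898.

0.898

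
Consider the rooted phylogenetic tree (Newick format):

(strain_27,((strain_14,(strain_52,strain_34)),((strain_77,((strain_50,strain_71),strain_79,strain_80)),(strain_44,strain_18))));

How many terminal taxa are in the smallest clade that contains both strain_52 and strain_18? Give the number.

10

The MRCA of strain_52 and strain_18 is the node subtending ((strain_14,(strain_52,strain_34)),((strain_77,((strain_50,strain_71),strain_79,strain_80)),(strain_44,strain_18))).
That clade contains 10 terminal taxa: strain_14, strain_18, strain_34, strain_44, strain_50, strain_52, strain_71, strain_77, strain_79, strain_80.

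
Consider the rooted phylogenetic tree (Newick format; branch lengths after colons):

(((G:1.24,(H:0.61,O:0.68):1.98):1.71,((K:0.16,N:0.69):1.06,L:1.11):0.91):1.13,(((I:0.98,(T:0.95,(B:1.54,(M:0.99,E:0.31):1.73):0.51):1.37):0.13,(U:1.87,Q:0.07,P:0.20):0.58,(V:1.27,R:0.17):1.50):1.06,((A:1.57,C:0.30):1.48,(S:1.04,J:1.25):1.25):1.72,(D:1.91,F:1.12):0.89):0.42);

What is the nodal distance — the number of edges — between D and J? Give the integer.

The MRCA of D and J is the node subtending (((I,(T,(B,(M,E)))),(U,Q,P),(V,R)),((A,C),(S,J)),(D,F)).
From D up to that node: 2 branches. From J up to the same node: 3 branches. Total: 2 + 3 = 5.

5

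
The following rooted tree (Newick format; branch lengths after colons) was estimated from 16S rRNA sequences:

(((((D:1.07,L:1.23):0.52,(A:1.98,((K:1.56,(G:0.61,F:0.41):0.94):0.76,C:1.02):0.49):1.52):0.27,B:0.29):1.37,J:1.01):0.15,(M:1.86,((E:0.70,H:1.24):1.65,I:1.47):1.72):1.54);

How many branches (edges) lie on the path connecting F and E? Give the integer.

12

The MRCA of F and E is the root of the tree.
From F up to that node: 8 branches. From E up to the same node: 4 branches. Total: 8 + 4 = 12.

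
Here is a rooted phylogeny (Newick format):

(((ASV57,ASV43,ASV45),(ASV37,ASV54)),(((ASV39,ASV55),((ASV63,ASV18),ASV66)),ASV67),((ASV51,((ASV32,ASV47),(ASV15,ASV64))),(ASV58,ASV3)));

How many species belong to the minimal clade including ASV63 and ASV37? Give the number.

18

The MRCA of ASV63 and ASV37 is the root, so the clade is the entire tree.
That clade contains 18 terminal taxa: ASV15, ASV18, ASV3, ASV32, ASV37, ASV39, ASV43, ASV45, ASV47, ASV51, ASV54, ASV55, ASV57, ASV58, ASV63, ASV64, ASV66, ASV67.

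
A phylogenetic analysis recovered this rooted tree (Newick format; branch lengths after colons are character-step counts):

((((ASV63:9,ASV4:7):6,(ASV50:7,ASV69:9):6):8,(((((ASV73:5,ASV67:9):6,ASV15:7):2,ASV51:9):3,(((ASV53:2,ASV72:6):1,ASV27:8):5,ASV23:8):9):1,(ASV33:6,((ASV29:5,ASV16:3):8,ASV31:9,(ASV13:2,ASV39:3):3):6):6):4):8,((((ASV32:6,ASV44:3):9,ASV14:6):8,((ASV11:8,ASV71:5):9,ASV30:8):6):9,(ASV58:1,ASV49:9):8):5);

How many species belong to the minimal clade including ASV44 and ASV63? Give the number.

The MRCA of ASV44 and ASV63 is the root, so the clade is the entire tree.
That clade contains 26 terminal taxa: ASV11, ASV13, ASV14, ASV15, ASV16, ASV23, ASV27, ASV29, ASV30, ASV31, ASV32, ASV33, ASV39, ASV4, ASV44, ASV49, ASV50, ASV51, ASV53, ASV58, ASV63, ASV67, ASV69, ASV71, ASV72, ASV73.

26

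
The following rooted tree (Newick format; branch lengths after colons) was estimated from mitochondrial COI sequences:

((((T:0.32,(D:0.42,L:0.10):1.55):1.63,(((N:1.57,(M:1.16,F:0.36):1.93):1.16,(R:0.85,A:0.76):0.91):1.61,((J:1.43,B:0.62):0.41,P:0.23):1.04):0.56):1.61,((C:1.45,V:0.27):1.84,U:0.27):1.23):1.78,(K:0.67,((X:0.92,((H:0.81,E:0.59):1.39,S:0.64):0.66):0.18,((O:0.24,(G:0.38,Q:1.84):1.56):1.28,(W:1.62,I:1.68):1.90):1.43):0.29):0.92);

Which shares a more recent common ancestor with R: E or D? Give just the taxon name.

The MRCA of R and D subtends ((T,(D,L)),(((N,(M,F)),(R,A)),((J,B),P))) (11 taxa).
The MRCA of R and E is the root, subtending the entire tree (24 taxa).
The first is nested inside the second, so R shares a more recent common ancestor with D.

D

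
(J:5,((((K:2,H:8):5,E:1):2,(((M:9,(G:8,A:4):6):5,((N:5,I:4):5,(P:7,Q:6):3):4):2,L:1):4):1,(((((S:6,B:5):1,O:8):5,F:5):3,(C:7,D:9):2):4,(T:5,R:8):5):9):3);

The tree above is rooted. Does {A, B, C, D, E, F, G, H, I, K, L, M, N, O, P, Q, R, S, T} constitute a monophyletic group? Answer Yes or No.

Yes

The most recent common ancestor of these taxa subtends ((((K,H),E),(((M,(G,A)),((N,I),(P,Q))),L)),(((((S,B),O),F),(C,D)),(T,R))).
That clade has exactly 19 tips — every listed taxon and nothing else — so the group is monophyletic.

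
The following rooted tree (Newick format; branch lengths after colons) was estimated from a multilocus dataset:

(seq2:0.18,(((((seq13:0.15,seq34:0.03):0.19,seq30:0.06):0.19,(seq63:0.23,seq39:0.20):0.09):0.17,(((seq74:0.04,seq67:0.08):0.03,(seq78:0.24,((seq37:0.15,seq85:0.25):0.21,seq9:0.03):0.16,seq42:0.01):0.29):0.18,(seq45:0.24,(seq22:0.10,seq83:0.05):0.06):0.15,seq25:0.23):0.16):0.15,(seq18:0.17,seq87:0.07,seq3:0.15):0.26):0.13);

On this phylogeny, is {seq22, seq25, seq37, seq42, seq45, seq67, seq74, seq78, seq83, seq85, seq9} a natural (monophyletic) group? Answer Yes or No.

The most recent common ancestor of these taxa subtends (((seq74,seq67),(seq78,((seq37,seq85),seq9),seq42)),(seq45,(seq22,seq83)),seq25).
That clade has exactly 11 tips — every listed taxon and nothing else — so the group is monophyletic.

Yes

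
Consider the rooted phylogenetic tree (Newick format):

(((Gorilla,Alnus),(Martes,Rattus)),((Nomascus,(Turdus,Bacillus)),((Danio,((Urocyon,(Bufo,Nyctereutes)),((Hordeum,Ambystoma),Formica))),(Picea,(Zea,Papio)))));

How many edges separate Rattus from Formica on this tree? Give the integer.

9

The MRCA of Rattus and Formica is the root of the tree.
From Rattus up to that node: 3 branches. From Formica up to the same node: 6 branches. Total: 3 + 6 = 9.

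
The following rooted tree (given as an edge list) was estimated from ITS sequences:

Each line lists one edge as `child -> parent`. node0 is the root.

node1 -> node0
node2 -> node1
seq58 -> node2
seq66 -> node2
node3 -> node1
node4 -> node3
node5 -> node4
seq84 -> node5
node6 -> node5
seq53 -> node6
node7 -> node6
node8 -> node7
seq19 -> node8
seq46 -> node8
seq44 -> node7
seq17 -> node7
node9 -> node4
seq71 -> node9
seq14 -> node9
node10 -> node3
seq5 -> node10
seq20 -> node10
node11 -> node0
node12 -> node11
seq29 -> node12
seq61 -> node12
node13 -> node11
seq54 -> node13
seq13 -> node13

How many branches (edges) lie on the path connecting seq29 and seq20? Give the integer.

The MRCA of seq29 and seq20 is the root of the tree.
From seq29 up to that node: 3 branches. From seq20 up to the same node: 4 branches. Total: 3 + 4 = 7.

7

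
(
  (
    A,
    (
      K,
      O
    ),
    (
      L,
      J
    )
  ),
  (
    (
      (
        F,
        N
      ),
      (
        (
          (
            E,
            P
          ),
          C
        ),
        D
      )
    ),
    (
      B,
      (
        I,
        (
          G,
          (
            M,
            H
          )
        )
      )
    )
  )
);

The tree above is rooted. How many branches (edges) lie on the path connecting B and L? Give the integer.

6

The MRCA of B and L is the root of the tree.
From B up to that node: 3 branches. From L up to the same node: 3 branches. Total: 3 + 3 = 6.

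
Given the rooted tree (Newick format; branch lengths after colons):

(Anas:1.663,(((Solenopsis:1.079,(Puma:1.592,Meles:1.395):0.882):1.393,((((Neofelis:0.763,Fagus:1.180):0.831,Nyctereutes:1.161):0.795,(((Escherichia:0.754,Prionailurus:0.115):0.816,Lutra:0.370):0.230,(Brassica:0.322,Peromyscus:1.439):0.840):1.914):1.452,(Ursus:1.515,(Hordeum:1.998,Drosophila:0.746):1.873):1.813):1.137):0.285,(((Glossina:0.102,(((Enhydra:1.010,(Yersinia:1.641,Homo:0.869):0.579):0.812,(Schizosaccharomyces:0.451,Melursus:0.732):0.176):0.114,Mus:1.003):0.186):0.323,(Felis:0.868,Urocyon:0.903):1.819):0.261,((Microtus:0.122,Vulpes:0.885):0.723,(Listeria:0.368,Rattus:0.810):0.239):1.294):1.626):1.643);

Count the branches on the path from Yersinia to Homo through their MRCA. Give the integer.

2

The MRCA of Yersinia and Homo is the node subtending (Yersinia,Homo).
From Yersinia up to that node: 1 branch. From Homo up to the same node: 1 branch. Total: 1 + 1 = 2.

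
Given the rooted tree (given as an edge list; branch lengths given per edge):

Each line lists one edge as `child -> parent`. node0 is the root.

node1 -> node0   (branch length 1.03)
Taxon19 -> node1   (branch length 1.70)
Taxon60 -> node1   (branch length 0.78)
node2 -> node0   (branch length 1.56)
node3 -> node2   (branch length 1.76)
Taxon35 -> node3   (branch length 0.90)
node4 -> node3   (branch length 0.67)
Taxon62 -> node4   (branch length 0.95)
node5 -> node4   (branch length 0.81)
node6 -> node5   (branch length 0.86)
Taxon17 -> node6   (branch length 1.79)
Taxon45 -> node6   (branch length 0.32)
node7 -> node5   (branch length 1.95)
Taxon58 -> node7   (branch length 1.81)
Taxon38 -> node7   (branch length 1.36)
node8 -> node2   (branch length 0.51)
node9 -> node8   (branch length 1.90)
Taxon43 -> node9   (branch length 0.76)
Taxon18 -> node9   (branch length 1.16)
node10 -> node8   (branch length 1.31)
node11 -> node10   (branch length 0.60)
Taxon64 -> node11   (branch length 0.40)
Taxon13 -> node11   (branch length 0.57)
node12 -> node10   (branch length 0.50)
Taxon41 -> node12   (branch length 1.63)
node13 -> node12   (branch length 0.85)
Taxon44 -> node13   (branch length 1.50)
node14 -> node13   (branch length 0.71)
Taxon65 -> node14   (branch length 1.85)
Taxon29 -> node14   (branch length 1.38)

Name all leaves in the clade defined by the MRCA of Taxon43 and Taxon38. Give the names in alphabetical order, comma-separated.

Taxon13, Taxon17, Taxon18, Taxon29, Taxon35, Taxon38, Taxon41, Taxon43, Taxon44, Taxon45, Taxon58, Taxon62, Taxon64, Taxon65

Tracing Taxon43: it sits inside (Taxon43,Taxon18).
Tracing Taxon38: it sits inside (Taxon58,Taxon38).
The smallest clade enclosing both is ((Taxon35,(Taxon62,((Taxon17,Taxon45),(Taxon58,Taxon38)))),((Taxon43,Taxon18),((Taxon64,Taxon13),(Taxon41,(Taxon44,(Taxon65,Taxon29)))))); the answer is its 14 terminal taxa in alphabetical order.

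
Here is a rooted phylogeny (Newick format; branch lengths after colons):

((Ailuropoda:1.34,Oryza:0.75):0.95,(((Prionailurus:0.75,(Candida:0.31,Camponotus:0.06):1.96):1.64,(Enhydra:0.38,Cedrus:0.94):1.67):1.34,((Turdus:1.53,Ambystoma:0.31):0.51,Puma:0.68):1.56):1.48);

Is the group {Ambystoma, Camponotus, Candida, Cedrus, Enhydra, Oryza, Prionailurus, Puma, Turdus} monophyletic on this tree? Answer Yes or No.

The MRCA of the listed taxa is the root, so the smallest clade containing them is the whole tree.
That clade also contains Ailuropoda, which is not in the proposed group, so the group is not monophyletic.

No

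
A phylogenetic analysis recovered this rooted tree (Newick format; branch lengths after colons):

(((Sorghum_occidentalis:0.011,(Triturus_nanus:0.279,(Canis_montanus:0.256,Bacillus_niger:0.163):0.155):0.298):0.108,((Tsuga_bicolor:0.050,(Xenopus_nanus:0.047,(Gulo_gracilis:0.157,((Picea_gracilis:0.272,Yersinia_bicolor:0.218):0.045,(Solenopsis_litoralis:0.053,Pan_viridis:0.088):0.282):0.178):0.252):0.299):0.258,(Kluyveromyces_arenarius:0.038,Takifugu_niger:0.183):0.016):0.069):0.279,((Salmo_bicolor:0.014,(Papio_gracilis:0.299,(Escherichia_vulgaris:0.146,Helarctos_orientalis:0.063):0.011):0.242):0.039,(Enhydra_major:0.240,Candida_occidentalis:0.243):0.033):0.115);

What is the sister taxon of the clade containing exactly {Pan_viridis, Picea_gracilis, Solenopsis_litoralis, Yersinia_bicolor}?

Gulo_gracilis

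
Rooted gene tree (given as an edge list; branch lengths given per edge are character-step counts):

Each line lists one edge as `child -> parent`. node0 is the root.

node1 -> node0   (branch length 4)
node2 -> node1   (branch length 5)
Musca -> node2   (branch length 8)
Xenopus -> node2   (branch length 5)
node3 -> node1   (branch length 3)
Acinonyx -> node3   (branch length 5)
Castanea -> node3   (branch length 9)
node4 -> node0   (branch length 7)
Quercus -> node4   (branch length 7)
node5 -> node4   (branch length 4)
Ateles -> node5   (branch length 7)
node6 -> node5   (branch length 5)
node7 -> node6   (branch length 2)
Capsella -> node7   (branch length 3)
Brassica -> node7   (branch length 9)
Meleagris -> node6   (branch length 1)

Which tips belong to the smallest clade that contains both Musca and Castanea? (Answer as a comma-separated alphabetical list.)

Acinonyx, Castanea, Musca, Xenopus

Tracing Musca: it sits inside (Musca,Xenopus).
Tracing Castanea: it sits inside (Acinonyx,Castanea).
The smallest clade enclosing both is ((Musca,Xenopus),(Acinonyx,Castanea)); the answer is its 4 terminal taxa in alphabetical order.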